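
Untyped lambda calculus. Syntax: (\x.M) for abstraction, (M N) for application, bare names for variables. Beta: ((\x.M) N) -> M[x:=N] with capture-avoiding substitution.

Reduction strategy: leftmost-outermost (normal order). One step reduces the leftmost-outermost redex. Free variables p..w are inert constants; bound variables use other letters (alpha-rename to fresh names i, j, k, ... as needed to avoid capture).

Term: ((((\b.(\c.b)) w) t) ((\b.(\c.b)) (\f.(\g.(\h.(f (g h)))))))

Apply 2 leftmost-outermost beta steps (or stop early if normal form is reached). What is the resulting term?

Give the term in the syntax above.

Answer: (w ((\b.(\c.b)) (\f.(\g.(\h.(f (g h)))))))

Derivation:
Step 0: ((((\b.(\c.b)) w) t) ((\b.(\c.b)) (\f.(\g.(\h.(f (g h)))))))
Step 1: (((\c.w) t) ((\b.(\c.b)) (\f.(\g.(\h.(f (g h)))))))
Step 2: (w ((\b.(\c.b)) (\f.(\g.(\h.(f (g h)))))))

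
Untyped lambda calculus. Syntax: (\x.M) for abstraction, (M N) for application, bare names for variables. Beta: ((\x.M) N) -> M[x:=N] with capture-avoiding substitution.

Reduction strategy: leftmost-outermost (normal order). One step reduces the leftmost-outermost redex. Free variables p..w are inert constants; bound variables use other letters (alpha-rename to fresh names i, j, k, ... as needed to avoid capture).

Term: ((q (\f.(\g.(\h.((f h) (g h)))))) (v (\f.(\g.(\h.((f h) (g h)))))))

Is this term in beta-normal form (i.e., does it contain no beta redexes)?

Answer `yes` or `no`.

Answer: yes

Derivation:
Term: ((q (\f.(\g.(\h.((f h) (g h)))))) (v (\f.(\g.(\h.((f h) (g h)))))))
No beta redexes found.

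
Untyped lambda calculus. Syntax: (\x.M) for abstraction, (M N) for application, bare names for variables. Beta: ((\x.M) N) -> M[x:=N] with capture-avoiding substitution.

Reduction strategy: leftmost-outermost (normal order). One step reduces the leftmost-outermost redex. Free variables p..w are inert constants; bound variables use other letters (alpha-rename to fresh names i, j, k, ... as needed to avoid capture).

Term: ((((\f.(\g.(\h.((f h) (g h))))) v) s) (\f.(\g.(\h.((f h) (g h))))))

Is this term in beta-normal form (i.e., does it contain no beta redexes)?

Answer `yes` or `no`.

Term: ((((\f.(\g.(\h.((f h) (g h))))) v) s) (\f.(\g.(\h.((f h) (g h))))))
Found 1 beta redex(es).

Answer: no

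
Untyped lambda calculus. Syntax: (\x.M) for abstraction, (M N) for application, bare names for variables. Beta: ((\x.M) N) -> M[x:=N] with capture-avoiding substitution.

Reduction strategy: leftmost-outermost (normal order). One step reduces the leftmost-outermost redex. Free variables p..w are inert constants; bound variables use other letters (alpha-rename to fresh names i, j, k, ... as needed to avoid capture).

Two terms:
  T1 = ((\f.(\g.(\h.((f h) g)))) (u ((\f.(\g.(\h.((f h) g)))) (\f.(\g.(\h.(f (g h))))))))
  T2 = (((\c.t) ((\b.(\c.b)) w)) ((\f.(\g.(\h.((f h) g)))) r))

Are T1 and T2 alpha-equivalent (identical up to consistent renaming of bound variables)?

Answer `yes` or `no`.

Term 1: ((\f.(\g.(\h.((f h) g)))) (u ((\f.(\g.(\h.((f h) g)))) (\f.(\g.(\h.(f (g h))))))))
Term 2: (((\c.t) ((\b.(\c.b)) w)) ((\f.(\g.(\h.((f h) g)))) r))
Alpha-equivalence: compare structure up to binder renaming.
Result: False

Answer: no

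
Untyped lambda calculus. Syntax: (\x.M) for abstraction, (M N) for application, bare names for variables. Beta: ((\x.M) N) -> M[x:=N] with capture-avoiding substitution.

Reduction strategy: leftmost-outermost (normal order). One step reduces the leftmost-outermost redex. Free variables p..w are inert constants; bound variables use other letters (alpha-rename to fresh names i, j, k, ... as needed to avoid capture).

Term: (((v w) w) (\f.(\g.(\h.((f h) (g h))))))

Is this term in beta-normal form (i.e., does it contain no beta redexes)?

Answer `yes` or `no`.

Answer: yes

Derivation:
Term: (((v w) w) (\f.(\g.(\h.((f h) (g h))))))
No beta redexes found.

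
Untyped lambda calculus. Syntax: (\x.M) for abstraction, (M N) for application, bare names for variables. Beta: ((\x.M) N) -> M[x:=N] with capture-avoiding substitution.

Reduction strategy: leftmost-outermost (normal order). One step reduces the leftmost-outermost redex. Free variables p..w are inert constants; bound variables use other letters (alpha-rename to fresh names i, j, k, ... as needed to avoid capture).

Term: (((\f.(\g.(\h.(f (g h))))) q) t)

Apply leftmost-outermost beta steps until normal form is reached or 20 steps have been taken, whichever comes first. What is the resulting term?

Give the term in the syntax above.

Step 0: (((\f.(\g.(\h.(f (g h))))) q) t)
Step 1: ((\g.(\h.(q (g h)))) t)
Step 2: (\h.(q (t h)))

Answer: (\h.(q (t h)))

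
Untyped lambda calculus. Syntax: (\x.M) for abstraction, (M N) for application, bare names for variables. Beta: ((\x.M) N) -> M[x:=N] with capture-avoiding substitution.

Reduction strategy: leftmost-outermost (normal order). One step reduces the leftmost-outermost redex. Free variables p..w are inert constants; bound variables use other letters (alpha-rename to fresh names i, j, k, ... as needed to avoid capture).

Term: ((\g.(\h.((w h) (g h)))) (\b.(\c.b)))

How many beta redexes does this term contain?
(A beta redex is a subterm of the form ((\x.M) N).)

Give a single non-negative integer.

Term: ((\g.(\h.((w h) (g h)))) (\b.(\c.b)))
  Redex: ((\g.(\h.((w h) (g h)))) (\b.(\c.b)))
Total redexes: 1

Answer: 1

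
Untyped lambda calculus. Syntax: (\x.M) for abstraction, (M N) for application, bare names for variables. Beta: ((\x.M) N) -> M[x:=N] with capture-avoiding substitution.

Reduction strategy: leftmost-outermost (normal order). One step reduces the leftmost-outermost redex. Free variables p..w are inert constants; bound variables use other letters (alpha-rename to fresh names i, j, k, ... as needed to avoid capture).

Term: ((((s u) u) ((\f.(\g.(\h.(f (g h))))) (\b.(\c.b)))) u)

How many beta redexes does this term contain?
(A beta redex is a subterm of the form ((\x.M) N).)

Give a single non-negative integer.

Answer: 1

Derivation:
Term: ((((s u) u) ((\f.(\g.(\h.(f (g h))))) (\b.(\c.b)))) u)
  Redex: ((\f.(\g.(\h.(f (g h))))) (\b.(\c.b)))
Total redexes: 1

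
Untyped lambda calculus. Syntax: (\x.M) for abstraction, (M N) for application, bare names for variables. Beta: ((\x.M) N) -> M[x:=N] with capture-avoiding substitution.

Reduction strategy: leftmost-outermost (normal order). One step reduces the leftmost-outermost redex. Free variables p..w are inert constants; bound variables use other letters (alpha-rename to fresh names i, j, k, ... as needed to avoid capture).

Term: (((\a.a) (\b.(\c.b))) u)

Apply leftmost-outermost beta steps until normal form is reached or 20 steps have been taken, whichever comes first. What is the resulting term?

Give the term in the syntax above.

Step 0: (((\a.a) (\b.(\c.b))) u)
Step 1: ((\b.(\c.b)) u)
Step 2: (\c.u)

Answer: (\c.u)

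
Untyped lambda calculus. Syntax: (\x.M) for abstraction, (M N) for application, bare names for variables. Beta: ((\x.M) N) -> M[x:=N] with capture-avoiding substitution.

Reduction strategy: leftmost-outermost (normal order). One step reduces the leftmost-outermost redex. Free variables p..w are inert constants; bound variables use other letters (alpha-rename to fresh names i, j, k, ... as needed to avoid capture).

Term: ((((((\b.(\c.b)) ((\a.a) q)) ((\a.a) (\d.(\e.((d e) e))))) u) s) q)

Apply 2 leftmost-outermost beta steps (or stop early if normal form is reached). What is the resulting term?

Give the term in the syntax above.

Step 0: ((((((\b.(\c.b)) ((\a.a) q)) ((\a.a) (\d.(\e.((d e) e))))) u) s) q)
Step 1: (((((\c.((\a.a) q)) ((\a.a) (\d.(\e.((d e) e))))) u) s) q)
Step 2: (((((\a.a) q) u) s) q)

Answer: (((((\a.a) q) u) s) q)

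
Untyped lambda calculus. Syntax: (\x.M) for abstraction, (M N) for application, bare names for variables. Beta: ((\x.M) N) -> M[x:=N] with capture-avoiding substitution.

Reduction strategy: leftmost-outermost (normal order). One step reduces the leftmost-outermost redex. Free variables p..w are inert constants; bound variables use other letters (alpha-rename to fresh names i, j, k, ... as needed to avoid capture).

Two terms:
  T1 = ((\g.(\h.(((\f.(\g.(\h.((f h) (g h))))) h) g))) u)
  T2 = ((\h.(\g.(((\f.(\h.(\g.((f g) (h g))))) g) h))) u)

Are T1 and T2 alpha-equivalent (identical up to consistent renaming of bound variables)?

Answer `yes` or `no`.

Answer: yes

Derivation:
Term 1: ((\g.(\h.(((\f.(\g.(\h.((f h) (g h))))) h) g))) u)
Term 2: ((\h.(\g.(((\f.(\h.(\g.((f g) (h g))))) g) h))) u)
Alpha-equivalence: compare structure up to binder renaming.
Result: True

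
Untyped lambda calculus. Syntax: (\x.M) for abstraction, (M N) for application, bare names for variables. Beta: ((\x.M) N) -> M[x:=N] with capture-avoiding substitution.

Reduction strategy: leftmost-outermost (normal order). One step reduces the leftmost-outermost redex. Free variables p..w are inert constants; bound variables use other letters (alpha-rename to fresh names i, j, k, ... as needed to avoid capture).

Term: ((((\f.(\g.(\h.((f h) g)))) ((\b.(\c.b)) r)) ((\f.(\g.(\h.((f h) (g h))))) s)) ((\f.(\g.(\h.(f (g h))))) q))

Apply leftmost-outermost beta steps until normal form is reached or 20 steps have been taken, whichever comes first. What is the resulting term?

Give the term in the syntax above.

Answer: (r (\g.(\h.((s h) (g h)))))

Derivation:
Step 0: ((((\f.(\g.(\h.((f h) g)))) ((\b.(\c.b)) r)) ((\f.(\g.(\h.((f h) (g h))))) s)) ((\f.(\g.(\h.(f (g h))))) q))
Step 1: (((\g.(\h.((((\b.(\c.b)) r) h) g))) ((\f.(\g.(\h.((f h) (g h))))) s)) ((\f.(\g.(\h.(f (g h))))) q))
Step 2: ((\h.((((\b.(\c.b)) r) h) ((\f.(\g.(\h.((f h) (g h))))) s))) ((\f.(\g.(\h.(f (g h))))) q))
Step 3: ((((\b.(\c.b)) r) ((\f.(\g.(\h.(f (g h))))) q)) ((\f.(\g.(\h.((f h) (g h))))) s))
Step 4: (((\c.r) ((\f.(\g.(\h.(f (g h))))) q)) ((\f.(\g.(\h.((f h) (g h))))) s))
Step 5: (r ((\f.(\g.(\h.((f h) (g h))))) s))
Step 6: (r (\g.(\h.((s h) (g h)))))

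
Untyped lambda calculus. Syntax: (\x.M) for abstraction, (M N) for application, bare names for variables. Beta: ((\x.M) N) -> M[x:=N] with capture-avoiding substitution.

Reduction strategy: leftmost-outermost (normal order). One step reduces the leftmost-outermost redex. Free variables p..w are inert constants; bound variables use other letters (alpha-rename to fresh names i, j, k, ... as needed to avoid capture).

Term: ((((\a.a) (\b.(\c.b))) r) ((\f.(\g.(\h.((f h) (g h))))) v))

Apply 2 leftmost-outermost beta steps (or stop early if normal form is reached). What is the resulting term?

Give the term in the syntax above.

Step 0: ((((\a.a) (\b.(\c.b))) r) ((\f.(\g.(\h.((f h) (g h))))) v))
Step 1: (((\b.(\c.b)) r) ((\f.(\g.(\h.((f h) (g h))))) v))
Step 2: ((\c.r) ((\f.(\g.(\h.((f h) (g h))))) v))

Answer: ((\c.r) ((\f.(\g.(\h.((f h) (g h))))) v))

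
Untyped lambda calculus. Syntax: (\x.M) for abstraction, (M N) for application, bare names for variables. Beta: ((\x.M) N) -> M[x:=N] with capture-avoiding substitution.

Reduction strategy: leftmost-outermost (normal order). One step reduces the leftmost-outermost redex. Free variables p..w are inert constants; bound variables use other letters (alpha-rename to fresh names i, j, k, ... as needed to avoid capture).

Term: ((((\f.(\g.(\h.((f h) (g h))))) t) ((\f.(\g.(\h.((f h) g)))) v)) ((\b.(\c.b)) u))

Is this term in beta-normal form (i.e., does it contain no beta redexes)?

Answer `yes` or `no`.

Answer: no

Derivation:
Term: ((((\f.(\g.(\h.((f h) (g h))))) t) ((\f.(\g.(\h.((f h) g)))) v)) ((\b.(\c.b)) u))
Found 3 beta redex(es).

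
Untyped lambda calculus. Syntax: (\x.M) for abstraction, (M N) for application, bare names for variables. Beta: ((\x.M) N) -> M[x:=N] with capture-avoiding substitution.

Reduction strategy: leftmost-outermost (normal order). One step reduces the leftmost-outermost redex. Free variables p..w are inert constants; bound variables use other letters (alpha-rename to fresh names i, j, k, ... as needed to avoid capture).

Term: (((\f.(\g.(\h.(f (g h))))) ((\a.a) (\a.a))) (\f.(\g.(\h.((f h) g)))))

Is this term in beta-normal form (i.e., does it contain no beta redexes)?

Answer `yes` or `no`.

Term: (((\f.(\g.(\h.(f (g h))))) ((\a.a) (\a.a))) (\f.(\g.(\h.((f h) g)))))
Found 2 beta redex(es).

Answer: no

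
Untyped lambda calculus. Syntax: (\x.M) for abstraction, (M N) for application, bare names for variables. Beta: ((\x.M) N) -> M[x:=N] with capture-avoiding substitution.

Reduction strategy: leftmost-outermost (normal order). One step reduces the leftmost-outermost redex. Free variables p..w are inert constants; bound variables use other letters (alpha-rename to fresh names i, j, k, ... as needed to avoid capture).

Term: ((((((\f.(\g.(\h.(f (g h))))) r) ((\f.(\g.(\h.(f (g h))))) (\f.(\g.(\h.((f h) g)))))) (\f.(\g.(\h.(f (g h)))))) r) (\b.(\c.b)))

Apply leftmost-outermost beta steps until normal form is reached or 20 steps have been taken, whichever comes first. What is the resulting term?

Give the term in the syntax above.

Answer: (((r (\h.(\g.(\i.(h (i g)))))) r) (\b.(\c.b)))

Derivation:
Step 0: ((((((\f.(\g.(\h.(f (g h))))) r) ((\f.(\g.(\h.(f (g h))))) (\f.(\g.(\h.((f h) g)))))) (\f.(\g.(\h.(f (g h)))))) r) (\b.(\c.b)))
Step 1: (((((\g.(\h.(r (g h)))) ((\f.(\g.(\h.(f (g h))))) (\f.(\g.(\h.((f h) g)))))) (\f.(\g.(\h.(f (g h)))))) r) (\b.(\c.b)))
Step 2: ((((\h.(r (((\f.(\g.(\h.(f (g h))))) (\f.(\g.(\h.((f h) g))))) h))) (\f.(\g.(\h.(f (g h)))))) r) (\b.(\c.b)))
Step 3: (((r (((\f.(\g.(\h.(f (g h))))) (\f.(\g.(\h.((f h) g))))) (\f.(\g.(\h.(f (g h))))))) r) (\b.(\c.b)))
Step 4: (((r ((\g.(\h.((\f.(\g.(\h.((f h) g)))) (g h)))) (\f.(\g.(\h.(f (g h))))))) r) (\b.(\c.b)))
Step 5: (((r (\h.((\f.(\g.(\h.((f h) g)))) ((\f.(\g.(\h.(f (g h))))) h)))) r) (\b.(\c.b)))
Step 6: (((r (\h.(\g.(\i.((((\f.(\g.(\h.(f (g h))))) h) i) g))))) r) (\b.(\c.b)))
Step 7: (((r (\h.(\g.(\i.(((\g.(\i.(h (g i)))) i) g))))) r) (\b.(\c.b)))
Step 8: (((r (\h.(\g.(\i.((\j.(h (i j))) g))))) r) (\b.(\c.b)))
Step 9: (((r (\h.(\g.(\i.(h (i g)))))) r) (\b.(\c.b)))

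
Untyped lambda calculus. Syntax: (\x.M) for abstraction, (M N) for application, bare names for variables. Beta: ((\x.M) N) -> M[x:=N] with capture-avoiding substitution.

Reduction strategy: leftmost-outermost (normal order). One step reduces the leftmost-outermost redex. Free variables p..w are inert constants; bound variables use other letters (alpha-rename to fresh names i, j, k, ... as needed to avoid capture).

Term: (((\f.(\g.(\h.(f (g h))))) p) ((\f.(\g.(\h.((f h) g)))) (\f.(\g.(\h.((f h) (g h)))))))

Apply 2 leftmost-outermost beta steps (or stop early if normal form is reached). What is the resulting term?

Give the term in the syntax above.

Step 0: (((\f.(\g.(\h.(f (g h))))) p) ((\f.(\g.(\h.((f h) g)))) (\f.(\g.(\h.((f h) (g h)))))))
Step 1: ((\g.(\h.(p (g h)))) ((\f.(\g.(\h.((f h) g)))) (\f.(\g.(\h.((f h) (g h)))))))
Step 2: (\h.(p (((\f.(\g.(\h.((f h) g)))) (\f.(\g.(\h.((f h) (g h)))))) h)))

Answer: (\h.(p (((\f.(\g.(\h.((f h) g)))) (\f.(\g.(\h.((f h) (g h)))))) h)))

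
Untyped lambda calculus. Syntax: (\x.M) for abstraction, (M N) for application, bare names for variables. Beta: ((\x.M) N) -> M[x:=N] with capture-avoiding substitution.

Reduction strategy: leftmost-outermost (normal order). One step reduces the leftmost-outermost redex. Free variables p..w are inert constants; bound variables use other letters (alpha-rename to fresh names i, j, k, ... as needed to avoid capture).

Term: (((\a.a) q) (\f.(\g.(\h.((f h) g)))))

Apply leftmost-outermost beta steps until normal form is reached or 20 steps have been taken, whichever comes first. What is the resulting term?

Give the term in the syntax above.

Answer: (q (\f.(\g.(\h.((f h) g)))))

Derivation:
Step 0: (((\a.a) q) (\f.(\g.(\h.((f h) g)))))
Step 1: (q (\f.(\g.(\h.((f h) g)))))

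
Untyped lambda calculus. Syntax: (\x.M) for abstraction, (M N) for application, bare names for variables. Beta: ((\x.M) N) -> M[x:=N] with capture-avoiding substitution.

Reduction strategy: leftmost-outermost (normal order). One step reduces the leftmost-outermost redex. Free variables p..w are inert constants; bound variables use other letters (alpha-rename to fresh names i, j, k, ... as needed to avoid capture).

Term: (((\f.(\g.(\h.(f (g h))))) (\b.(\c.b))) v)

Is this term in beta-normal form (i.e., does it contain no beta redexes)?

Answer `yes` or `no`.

Term: (((\f.(\g.(\h.(f (g h))))) (\b.(\c.b))) v)
Found 1 beta redex(es).

Answer: no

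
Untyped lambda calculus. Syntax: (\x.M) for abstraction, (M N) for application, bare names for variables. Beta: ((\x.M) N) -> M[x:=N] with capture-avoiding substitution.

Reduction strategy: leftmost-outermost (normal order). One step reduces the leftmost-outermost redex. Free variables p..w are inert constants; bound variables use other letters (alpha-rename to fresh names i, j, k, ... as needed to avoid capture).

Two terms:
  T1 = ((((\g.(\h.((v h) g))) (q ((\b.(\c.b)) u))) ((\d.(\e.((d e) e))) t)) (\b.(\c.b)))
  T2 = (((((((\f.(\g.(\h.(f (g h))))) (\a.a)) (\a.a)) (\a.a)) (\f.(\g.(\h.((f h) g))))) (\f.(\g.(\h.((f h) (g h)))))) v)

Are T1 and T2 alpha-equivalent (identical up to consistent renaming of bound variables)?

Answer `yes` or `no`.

Term 1: ((((\g.(\h.((v h) g))) (q ((\b.(\c.b)) u))) ((\d.(\e.((d e) e))) t)) (\b.(\c.b)))
Term 2: (((((((\f.(\g.(\h.(f (g h))))) (\a.a)) (\a.a)) (\a.a)) (\f.(\g.(\h.((f h) g))))) (\f.(\g.(\h.((f h) (g h)))))) v)
Alpha-equivalence: compare structure up to binder renaming.
Result: False

Answer: no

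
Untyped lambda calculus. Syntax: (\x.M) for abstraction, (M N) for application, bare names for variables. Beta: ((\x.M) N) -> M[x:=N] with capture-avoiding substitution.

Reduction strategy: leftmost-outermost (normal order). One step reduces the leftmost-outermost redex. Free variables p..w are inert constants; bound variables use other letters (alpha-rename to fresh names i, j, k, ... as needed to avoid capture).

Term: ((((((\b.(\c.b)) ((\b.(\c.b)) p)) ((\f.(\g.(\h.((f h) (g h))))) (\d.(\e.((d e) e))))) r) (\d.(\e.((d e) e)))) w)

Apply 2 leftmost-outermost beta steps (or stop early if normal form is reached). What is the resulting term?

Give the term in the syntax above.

Step 0: ((((((\b.(\c.b)) ((\b.(\c.b)) p)) ((\f.(\g.(\h.((f h) (g h))))) (\d.(\e.((d e) e))))) r) (\d.(\e.((d e) e)))) w)
Step 1: (((((\c.((\b.(\c.b)) p)) ((\f.(\g.(\h.((f h) (g h))))) (\d.(\e.((d e) e))))) r) (\d.(\e.((d e) e)))) w)
Step 2: (((((\b.(\c.b)) p) r) (\d.(\e.((d e) e)))) w)

Answer: (((((\b.(\c.b)) p) r) (\d.(\e.((d e) e)))) w)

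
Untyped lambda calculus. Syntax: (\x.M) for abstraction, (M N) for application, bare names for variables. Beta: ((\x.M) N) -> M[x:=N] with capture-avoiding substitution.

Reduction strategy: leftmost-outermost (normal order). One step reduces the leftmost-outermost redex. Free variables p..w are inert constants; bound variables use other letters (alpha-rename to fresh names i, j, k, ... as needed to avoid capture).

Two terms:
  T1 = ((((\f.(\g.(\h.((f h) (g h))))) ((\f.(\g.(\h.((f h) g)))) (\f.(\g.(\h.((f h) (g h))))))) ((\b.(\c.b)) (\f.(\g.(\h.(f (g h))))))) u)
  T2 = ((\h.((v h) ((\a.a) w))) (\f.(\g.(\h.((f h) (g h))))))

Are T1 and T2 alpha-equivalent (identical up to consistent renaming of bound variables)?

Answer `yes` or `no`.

Term 1: ((((\f.(\g.(\h.((f h) (g h))))) ((\f.(\g.(\h.((f h) g)))) (\f.(\g.(\h.((f h) (g h))))))) ((\b.(\c.b)) (\f.(\g.(\h.(f (g h))))))) u)
Term 2: ((\h.((v h) ((\a.a) w))) (\f.(\g.(\h.((f h) (g h))))))
Alpha-equivalence: compare structure up to binder renaming.
Result: False

Answer: no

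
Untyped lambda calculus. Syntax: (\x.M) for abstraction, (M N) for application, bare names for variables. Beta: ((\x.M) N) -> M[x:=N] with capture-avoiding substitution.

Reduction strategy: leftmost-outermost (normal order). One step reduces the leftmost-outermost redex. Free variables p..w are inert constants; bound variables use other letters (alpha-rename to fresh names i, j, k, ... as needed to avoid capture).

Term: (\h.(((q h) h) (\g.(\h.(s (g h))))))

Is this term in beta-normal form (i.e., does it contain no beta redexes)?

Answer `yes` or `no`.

Term: (\h.(((q h) h) (\g.(\h.(s (g h))))))
No beta redexes found.

Answer: yes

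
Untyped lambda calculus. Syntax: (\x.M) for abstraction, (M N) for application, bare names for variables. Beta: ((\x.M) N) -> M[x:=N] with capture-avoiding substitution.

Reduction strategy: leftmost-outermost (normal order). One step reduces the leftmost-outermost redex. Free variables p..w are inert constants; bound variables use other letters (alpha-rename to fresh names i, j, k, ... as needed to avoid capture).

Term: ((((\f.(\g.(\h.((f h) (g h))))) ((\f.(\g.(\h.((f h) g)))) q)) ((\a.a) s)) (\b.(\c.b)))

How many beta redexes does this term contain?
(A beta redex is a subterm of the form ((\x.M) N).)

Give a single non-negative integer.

Answer: 3

Derivation:
Term: ((((\f.(\g.(\h.((f h) (g h))))) ((\f.(\g.(\h.((f h) g)))) q)) ((\a.a) s)) (\b.(\c.b)))
  Redex: ((\f.(\g.(\h.((f h) (g h))))) ((\f.(\g.(\h.((f h) g)))) q))
  Redex: ((\f.(\g.(\h.((f h) g)))) q)
  Redex: ((\a.a) s)
Total redexes: 3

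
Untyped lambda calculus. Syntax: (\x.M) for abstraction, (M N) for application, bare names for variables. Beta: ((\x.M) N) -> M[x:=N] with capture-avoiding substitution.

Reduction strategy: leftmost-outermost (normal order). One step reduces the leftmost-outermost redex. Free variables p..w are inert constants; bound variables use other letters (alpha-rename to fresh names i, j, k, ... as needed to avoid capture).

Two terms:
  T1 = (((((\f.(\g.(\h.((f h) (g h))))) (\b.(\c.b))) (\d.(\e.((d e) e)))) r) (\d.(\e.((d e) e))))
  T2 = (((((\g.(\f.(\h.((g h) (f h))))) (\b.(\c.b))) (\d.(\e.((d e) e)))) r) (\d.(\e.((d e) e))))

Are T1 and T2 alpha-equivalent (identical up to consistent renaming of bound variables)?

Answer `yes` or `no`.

Answer: yes

Derivation:
Term 1: (((((\f.(\g.(\h.((f h) (g h))))) (\b.(\c.b))) (\d.(\e.((d e) e)))) r) (\d.(\e.((d e) e))))
Term 2: (((((\g.(\f.(\h.((g h) (f h))))) (\b.(\c.b))) (\d.(\e.((d e) e)))) r) (\d.(\e.((d e) e))))
Alpha-equivalence: compare structure up to binder renaming.
Result: True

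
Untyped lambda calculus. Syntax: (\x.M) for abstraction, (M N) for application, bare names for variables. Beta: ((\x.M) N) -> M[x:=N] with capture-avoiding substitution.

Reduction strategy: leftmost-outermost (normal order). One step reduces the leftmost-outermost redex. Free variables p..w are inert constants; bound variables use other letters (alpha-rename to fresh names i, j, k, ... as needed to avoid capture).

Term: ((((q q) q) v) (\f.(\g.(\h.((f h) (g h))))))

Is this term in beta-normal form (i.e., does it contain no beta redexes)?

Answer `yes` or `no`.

Term: ((((q q) q) v) (\f.(\g.(\h.((f h) (g h))))))
No beta redexes found.

Answer: yes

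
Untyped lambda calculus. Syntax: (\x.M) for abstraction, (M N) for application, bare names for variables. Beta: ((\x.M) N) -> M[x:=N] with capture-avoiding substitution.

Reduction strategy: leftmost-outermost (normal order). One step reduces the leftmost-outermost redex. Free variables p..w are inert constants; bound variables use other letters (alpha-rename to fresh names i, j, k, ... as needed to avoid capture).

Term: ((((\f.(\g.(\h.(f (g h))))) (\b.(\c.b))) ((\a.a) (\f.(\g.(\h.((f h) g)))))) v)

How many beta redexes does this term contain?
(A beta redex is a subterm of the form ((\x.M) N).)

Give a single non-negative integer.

Answer: 2

Derivation:
Term: ((((\f.(\g.(\h.(f (g h))))) (\b.(\c.b))) ((\a.a) (\f.(\g.(\h.((f h) g)))))) v)
  Redex: ((\f.(\g.(\h.(f (g h))))) (\b.(\c.b)))
  Redex: ((\a.a) (\f.(\g.(\h.((f h) g)))))
Total redexes: 2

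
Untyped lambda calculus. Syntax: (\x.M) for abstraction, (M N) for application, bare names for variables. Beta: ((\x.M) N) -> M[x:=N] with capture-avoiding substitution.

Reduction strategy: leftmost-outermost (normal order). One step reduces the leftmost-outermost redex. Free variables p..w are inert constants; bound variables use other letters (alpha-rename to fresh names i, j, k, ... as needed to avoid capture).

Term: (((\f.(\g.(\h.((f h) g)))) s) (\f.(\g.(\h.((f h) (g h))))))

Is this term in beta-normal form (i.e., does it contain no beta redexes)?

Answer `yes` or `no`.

Term: (((\f.(\g.(\h.((f h) g)))) s) (\f.(\g.(\h.((f h) (g h))))))
Found 1 beta redex(es).

Answer: no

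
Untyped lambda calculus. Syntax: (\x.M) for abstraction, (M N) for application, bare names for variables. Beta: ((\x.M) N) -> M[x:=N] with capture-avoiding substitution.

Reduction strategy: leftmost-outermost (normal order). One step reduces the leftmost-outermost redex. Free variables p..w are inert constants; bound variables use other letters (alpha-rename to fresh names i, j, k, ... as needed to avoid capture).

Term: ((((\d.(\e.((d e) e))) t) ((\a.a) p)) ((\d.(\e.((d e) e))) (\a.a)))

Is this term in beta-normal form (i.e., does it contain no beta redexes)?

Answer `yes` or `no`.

Answer: no

Derivation:
Term: ((((\d.(\e.((d e) e))) t) ((\a.a) p)) ((\d.(\e.((d e) e))) (\a.a)))
Found 3 beta redex(es).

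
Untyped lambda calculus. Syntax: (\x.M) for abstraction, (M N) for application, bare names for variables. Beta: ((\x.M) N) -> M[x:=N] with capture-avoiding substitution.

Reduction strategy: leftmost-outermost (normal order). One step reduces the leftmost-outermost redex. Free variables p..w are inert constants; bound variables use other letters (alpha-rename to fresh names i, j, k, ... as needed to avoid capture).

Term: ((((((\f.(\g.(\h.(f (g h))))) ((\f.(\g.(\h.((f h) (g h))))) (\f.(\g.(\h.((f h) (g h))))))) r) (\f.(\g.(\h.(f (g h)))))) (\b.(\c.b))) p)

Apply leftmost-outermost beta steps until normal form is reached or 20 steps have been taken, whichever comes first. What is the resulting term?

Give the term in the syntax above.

Answer: p

Derivation:
Step 0: ((((((\f.(\g.(\h.(f (g h))))) ((\f.(\g.(\h.((f h) (g h))))) (\f.(\g.(\h.((f h) (g h))))))) r) (\f.(\g.(\h.(f (g h)))))) (\b.(\c.b))) p)
Step 1: (((((\g.(\h.(((\f.(\g.(\h.((f h) (g h))))) (\f.(\g.(\h.((f h) (g h)))))) (g h)))) r) (\f.(\g.(\h.(f (g h)))))) (\b.(\c.b))) p)
Step 2: ((((\h.(((\f.(\g.(\h.((f h) (g h))))) (\f.(\g.(\h.((f h) (g h)))))) (r h))) (\f.(\g.(\h.(f (g h)))))) (\b.(\c.b))) p)
Step 3: (((((\f.(\g.(\h.((f h) (g h))))) (\f.(\g.(\h.((f h) (g h)))))) (r (\f.(\g.(\h.(f (g h))))))) (\b.(\c.b))) p)
Step 4: ((((\g.(\h.(((\f.(\g.(\h.((f h) (g h))))) h) (g h)))) (r (\f.(\g.(\h.(f (g h))))))) (\b.(\c.b))) p)
Step 5: (((\h.(((\f.(\g.(\h.((f h) (g h))))) h) ((r (\f.(\g.(\h.(f (g h)))))) h))) (\b.(\c.b))) p)
Step 6: ((((\f.(\g.(\h.((f h) (g h))))) (\b.(\c.b))) ((r (\f.(\g.(\h.(f (g h)))))) (\b.(\c.b)))) p)
Step 7: (((\g.(\h.(((\b.(\c.b)) h) (g h)))) ((r (\f.(\g.(\h.(f (g h)))))) (\b.(\c.b)))) p)
Step 8: ((\h.(((\b.(\c.b)) h) (((r (\f.(\g.(\h.(f (g h)))))) (\b.(\c.b))) h))) p)
Step 9: (((\b.(\c.b)) p) (((r (\f.(\g.(\h.(f (g h)))))) (\b.(\c.b))) p))
Step 10: ((\c.p) (((r (\f.(\g.(\h.(f (g h)))))) (\b.(\c.b))) p))
Step 11: p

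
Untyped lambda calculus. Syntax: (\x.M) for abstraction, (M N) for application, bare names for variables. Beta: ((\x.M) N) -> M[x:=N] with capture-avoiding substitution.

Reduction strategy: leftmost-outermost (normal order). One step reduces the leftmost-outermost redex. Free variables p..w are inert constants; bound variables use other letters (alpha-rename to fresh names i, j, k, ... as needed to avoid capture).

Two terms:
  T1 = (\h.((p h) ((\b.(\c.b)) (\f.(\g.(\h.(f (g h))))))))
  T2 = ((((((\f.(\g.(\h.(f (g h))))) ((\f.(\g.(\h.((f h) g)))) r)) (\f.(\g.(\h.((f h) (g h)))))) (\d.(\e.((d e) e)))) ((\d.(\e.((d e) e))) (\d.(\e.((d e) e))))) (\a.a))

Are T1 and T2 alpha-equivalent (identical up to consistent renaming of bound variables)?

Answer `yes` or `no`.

Term 1: (\h.((p h) ((\b.(\c.b)) (\f.(\g.(\h.(f (g h))))))))
Term 2: ((((((\f.(\g.(\h.(f (g h))))) ((\f.(\g.(\h.((f h) g)))) r)) (\f.(\g.(\h.((f h) (g h)))))) (\d.(\e.((d e) e)))) ((\d.(\e.((d e) e))) (\d.(\e.((d e) e))))) (\a.a))
Alpha-equivalence: compare structure up to binder renaming.
Result: False

Answer: no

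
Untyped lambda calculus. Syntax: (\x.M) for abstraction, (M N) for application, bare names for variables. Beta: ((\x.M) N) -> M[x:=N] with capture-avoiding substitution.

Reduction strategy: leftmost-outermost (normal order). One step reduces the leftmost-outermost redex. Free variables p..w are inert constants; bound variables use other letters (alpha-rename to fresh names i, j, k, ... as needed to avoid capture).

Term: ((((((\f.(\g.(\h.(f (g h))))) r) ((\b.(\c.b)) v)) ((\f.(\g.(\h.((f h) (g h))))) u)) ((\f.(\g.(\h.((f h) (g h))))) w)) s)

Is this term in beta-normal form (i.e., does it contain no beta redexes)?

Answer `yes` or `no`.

Term: ((((((\f.(\g.(\h.(f (g h))))) r) ((\b.(\c.b)) v)) ((\f.(\g.(\h.((f h) (g h))))) u)) ((\f.(\g.(\h.((f h) (g h))))) w)) s)
Found 4 beta redex(es).

Answer: no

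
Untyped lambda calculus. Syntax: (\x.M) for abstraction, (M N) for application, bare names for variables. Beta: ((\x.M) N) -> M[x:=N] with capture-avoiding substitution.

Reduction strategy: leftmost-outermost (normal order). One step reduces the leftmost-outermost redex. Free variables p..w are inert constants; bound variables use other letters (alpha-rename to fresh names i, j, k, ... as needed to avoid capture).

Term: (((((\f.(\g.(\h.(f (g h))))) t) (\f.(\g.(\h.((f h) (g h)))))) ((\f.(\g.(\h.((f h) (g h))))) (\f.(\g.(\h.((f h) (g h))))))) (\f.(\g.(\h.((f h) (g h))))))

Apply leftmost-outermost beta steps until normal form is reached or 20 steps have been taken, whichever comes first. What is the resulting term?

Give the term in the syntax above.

Step 0: (((((\f.(\g.(\h.(f (g h))))) t) (\f.(\g.(\h.((f h) (g h)))))) ((\f.(\g.(\h.((f h) (g h))))) (\f.(\g.(\h.((f h) (g h))))))) (\f.(\g.(\h.((f h) (g h))))))
Step 1: ((((\g.(\h.(t (g h)))) (\f.(\g.(\h.((f h) (g h)))))) ((\f.(\g.(\h.((f h) (g h))))) (\f.(\g.(\h.((f h) (g h))))))) (\f.(\g.(\h.((f h) (g h))))))
Step 2: (((\h.(t ((\f.(\g.(\h.((f h) (g h))))) h))) ((\f.(\g.(\h.((f h) (g h))))) (\f.(\g.(\h.((f h) (g h))))))) (\f.(\g.(\h.((f h) (g h))))))
Step 3: ((t ((\f.(\g.(\h.((f h) (g h))))) ((\f.(\g.(\h.((f h) (g h))))) (\f.(\g.(\h.((f h) (g h)))))))) (\f.(\g.(\h.((f h) (g h))))))
Step 4: ((t (\g.(\h.((((\f.(\g.(\h.((f h) (g h))))) (\f.(\g.(\h.((f h) (g h)))))) h) (g h))))) (\f.(\g.(\h.((f h) (g h))))))
Step 5: ((t (\g.(\h.(((\g.(\h.(((\f.(\g.(\h.((f h) (g h))))) h) (g h)))) h) (g h))))) (\f.(\g.(\h.((f h) (g h))))))
Step 6: ((t (\g.(\h.((\i.(((\f.(\g.(\h.((f h) (g h))))) i) (h i))) (g h))))) (\f.(\g.(\h.((f h) (g h))))))
Step 7: ((t (\g.(\h.(((\f.(\g.(\h.((f h) (g h))))) (g h)) (h (g h)))))) (\f.(\g.(\h.((f h) (g h))))))
Step 8: ((t (\g.(\h.((\i.(\j.(((g h) j) (i j)))) (h (g h)))))) (\f.(\g.(\h.((f h) (g h))))))
Step 9: ((t (\g.(\h.(\j.(((g h) j) ((h (g h)) j)))))) (\f.(\g.(\h.((f h) (g h))))))

Answer: ((t (\g.(\h.(\j.(((g h) j) ((h (g h)) j)))))) (\f.(\g.(\h.((f h) (g h))))))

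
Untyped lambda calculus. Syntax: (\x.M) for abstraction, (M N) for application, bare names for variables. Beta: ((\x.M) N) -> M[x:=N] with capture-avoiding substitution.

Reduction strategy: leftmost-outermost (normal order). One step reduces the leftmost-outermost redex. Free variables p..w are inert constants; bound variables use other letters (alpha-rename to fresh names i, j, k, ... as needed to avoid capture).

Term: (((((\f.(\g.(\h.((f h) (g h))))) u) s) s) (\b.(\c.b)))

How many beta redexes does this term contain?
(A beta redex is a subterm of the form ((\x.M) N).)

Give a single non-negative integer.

Answer: 1

Derivation:
Term: (((((\f.(\g.(\h.((f h) (g h))))) u) s) s) (\b.(\c.b)))
  Redex: ((\f.(\g.(\h.((f h) (g h))))) u)
Total redexes: 1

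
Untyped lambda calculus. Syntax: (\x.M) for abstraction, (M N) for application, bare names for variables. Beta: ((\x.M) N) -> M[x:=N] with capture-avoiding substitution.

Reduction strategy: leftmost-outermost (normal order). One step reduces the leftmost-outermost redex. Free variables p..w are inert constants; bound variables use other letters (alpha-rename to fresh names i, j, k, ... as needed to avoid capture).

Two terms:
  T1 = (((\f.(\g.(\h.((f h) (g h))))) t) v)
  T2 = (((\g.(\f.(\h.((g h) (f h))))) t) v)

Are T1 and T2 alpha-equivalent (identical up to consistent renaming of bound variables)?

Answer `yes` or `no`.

Term 1: (((\f.(\g.(\h.((f h) (g h))))) t) v)
Term 2: (((\g.(\f.(\h.((g h) (f h))))) t) v)
Alpha-equivalence: compare structure up to binder renaming.
Result: True

Answer: yes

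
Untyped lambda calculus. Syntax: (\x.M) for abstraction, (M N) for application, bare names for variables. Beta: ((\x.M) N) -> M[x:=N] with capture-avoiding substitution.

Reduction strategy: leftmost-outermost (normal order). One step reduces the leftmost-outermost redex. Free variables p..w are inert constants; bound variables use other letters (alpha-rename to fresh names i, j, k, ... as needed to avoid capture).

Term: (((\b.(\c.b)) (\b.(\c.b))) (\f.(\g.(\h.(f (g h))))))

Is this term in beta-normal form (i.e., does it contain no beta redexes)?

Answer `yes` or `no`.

Term: (((\b.(\c.b)) (\b.(\c.b))) (\f.(\g.(\h.(f (g h))))))
Found 1 beta redex(es).

Answer: no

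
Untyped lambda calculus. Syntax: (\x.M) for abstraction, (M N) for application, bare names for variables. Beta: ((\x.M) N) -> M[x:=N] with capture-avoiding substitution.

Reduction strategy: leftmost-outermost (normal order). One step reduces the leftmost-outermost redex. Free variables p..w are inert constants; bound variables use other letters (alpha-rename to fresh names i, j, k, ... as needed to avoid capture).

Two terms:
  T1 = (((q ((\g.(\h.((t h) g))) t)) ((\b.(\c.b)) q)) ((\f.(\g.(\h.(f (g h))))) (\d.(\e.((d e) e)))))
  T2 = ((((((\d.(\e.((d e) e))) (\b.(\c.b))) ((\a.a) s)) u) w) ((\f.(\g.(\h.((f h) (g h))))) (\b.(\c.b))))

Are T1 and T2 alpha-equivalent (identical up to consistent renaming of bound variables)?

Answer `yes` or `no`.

Answer: no

Derivation:
Term 1: (((q ((\g.(\h.((t h) g))) t)) ((\b.(\c.b)) q)) ((\f.(\g.(\h.(f (g h))))) (\d.(\e.((d e) e)))))
Term 2: ((((((\d.(\e.((d e) e))) (\b.(\c.b))) ((\a.a) s)) u) w) ((\f.(\g.(\h.((f h) (g h))))) (\b.(\c.b))))
Alpha-equivalence: compare structure up to binder renaming.
Result: False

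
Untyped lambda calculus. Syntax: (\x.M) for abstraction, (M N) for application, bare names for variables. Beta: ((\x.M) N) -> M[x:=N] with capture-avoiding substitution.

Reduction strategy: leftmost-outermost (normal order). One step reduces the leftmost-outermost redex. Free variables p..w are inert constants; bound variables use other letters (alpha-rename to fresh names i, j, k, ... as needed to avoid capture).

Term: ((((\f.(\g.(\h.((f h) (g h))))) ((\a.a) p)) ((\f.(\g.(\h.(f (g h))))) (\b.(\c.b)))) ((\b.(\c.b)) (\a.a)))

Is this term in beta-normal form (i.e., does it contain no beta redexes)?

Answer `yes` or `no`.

Answer: no

Derivation:
Term: ((((\f.(\g.(\h.((f h) (g h))))) ((\a.a) p)) ((\f.(\g.(\h.(f (g h))))) (\b.(\c.b)))) ((\b.(\c.b)) (\a.a)))
Found 4 beta redex(es).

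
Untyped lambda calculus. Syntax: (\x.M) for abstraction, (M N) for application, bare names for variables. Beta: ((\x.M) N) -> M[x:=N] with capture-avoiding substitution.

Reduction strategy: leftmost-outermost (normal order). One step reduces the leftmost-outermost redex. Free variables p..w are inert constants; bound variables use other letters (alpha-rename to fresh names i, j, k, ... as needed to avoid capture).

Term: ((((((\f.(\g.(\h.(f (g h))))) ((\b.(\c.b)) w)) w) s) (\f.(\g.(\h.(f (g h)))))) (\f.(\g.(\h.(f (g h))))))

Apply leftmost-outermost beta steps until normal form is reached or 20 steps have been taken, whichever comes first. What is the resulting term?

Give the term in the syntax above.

Answer: ((w (\f.(\g.(\h.(f (g h)))))) (\f.(\g.(\h.(f (g h))))))

Derivation:
Step 0: ((((((\f.(\g.(\h.(f (g h))))) ((\b.(\c.b)) w)) w) s) (\f.(\g.(\h.(f (g h)))))) (\f.(\g.(\h.(f (g h))))))
Step 1: (((((\g.(\h.(((\b.(\c.b)) w) (g h)))) w) s) (\f.(\g.(\h.(f (g h)))))) (\f.(\g.(\h.(f (g h))))))
Step 2: ((((\h.(((\b.(\c.b)) w) (w h))) s) (\f.(\g.(\h.(f (g h)))))) (\f.(\g.(\h.(f (g h))))))
Step 3: (((((\b.(\c.b)) w) (w s)) (\f.(\g.(\h.(f (g h)))))) (\f.(\g.(\h.(f (g h))))))
Step 4: ((((\c.w) (w s)) (\f.(\g.(\h.(f (g h)))))) (\f.(\g.(\h.(f (g h))))))
Step 5: ((w (\f.(\g.(\h.(f (g h)))))) (\f.(\g.(\h.(f (g h))))))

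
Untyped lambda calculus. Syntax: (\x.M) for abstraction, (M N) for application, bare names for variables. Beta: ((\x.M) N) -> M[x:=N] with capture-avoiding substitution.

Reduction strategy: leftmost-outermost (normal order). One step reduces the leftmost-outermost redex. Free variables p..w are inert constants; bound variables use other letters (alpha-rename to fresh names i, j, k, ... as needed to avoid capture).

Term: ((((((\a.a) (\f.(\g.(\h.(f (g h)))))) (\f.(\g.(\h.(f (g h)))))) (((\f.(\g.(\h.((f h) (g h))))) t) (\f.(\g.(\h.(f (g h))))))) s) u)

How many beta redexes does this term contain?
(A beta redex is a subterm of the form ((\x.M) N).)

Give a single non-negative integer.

Term: ((((((\a.a) (\f.(\g.(\h.(f (g h)))))) (\f.(\g.(\h.(f (g h)))))) (((\f.(\g.(\h.((f h) (g h))))) t) (\f.(\g.(\h.(f (g h))))))) s) u)
  Redex: ((\a.a) (\f.(\g.(\h.(f (g h))))))
  Redex: ((\f.(\g.(\h.((f h) (g h))))) t)
Total redexes: 2

Answer: 2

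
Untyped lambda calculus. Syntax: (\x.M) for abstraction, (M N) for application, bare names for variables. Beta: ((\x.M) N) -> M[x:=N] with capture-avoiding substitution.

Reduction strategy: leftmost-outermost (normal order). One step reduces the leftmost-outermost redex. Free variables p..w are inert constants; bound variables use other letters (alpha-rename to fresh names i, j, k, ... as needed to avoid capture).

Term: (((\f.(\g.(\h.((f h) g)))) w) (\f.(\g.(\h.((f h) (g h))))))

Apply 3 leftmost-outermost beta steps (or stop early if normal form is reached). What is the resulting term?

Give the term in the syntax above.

Step 0: (((\f.(\g.(\h.((f h) g)))) w) (\f.(\g.(\h.((f h) (g h))))))
Step 1: ((\g.(\h.((w h) g))) (\f.(\g.(\h.((f h) (g h))))))
Step 2: (\h.((w h) (\f.(\g.(\h.((f h) (g h)))))))
Step 3: (normal form reached)

Answer: (\h.((w h) (\f.(\g.(\h.((f h) (g h)))))))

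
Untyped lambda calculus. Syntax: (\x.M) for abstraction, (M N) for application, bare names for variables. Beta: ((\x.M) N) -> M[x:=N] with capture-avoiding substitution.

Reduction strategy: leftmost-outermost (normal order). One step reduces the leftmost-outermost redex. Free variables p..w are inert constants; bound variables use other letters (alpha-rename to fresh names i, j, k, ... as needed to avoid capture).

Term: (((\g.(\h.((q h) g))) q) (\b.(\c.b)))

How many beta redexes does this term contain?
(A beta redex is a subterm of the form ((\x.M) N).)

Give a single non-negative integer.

Term: (((\g.(\h.((q h) g))) q) (\b.(\c.b)))
  Redex: ((\g.(\h.((q h) g))) q)
Total redexes: 1

Answer: 1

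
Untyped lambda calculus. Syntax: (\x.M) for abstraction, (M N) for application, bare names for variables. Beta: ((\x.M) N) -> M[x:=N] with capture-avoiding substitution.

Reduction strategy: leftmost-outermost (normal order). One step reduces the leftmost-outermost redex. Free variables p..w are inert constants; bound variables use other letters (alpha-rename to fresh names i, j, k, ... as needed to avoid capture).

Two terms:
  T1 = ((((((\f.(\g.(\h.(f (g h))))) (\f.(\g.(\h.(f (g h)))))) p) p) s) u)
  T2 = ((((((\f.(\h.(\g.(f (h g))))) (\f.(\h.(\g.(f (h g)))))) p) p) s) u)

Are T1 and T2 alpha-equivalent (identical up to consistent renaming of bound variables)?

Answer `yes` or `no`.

Answer: yes

Derivation:
Term 1: ((((((\f.(\g.(\h.(f (g h))))) (\f.(\g.(\h.(f (g h)))))) p) p) s) u)
Term 2: ((((((\f.(\h.(\g.(f (h g))))) (\f.(\h.(\g.(f (h g)))))) p) p) s) u)
Alpha-equivalence: compare structure up to binder renaming.
Result: True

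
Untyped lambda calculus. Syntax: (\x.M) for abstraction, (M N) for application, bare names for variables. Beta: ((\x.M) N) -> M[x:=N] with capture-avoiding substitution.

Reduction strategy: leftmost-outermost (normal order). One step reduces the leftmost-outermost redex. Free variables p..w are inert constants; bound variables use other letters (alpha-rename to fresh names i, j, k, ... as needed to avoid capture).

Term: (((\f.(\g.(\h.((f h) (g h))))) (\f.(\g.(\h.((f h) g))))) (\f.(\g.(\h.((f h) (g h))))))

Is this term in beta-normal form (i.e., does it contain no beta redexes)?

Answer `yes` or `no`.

Term: (((\f.(\g.(\h.((f h) (g h))))) (\f.(\g.(\h.((f h) g))))) (\f.(\g.(\h.((f h) (g h))))))
Found 1 beta redex(es).

Answer: no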